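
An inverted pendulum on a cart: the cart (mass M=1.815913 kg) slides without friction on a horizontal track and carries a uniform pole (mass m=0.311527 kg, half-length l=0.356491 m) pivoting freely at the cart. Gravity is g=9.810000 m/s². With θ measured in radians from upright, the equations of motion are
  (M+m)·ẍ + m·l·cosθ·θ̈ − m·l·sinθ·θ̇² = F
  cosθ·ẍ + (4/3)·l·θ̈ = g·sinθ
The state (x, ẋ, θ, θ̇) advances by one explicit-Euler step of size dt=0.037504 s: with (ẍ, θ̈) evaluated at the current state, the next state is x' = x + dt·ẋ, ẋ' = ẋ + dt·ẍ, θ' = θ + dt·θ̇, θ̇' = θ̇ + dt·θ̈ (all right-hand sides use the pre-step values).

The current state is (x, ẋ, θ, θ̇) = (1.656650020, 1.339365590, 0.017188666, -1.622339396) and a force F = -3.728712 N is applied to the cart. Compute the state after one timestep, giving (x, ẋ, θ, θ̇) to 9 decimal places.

sinθ=0.017187820, cosθ=0.999852279
temp = (F + m·l·θ̇²·sinθ)/(M+m) = (-3.728712 + 0.005023987)/2.127440 = -1.750313999
θ̈ = (g·sinθ − cosθ·temp)/(l·(4/3 − m·cos²θ/(M+m))) = 4.534413255
ẍ = temp − m·l·θ̈·cosθ/(M+m) = -1.986984364
Euler: x'=1.656650020+0.037504·1.339365590=1.706881587, ẋ'=1.339365590+0.037504·-1.986984364=1.264845728
       θ'=0.017188666+0.037504·-1.622339396=-0.043655551, θ̇'=-1.622339396+0.037504·4.534413255=-1.452280761

(1.706881587, 1.264845728, -0.043655551, -1.452280761)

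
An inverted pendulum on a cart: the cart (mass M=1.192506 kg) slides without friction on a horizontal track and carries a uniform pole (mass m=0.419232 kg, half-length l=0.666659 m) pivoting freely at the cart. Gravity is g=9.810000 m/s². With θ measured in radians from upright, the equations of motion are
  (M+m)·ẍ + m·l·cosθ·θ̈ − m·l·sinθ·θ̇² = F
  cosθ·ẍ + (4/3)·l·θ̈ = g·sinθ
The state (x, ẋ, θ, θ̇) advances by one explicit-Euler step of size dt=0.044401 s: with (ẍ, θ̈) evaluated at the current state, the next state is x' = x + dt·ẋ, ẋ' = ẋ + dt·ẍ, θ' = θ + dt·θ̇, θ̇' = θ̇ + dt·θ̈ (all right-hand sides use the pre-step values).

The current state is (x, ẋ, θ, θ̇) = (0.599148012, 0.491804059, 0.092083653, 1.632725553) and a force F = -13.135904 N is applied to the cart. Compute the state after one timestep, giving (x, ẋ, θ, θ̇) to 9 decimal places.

sinθ=0.091953572, cosθ=0.995763295
temp = (F + m·l·θ̇²·sinθ)/(M+m) = (-13.135904 + 0.068509872)/1.611738 = -8.107641644
θ̈ = (g·sinθ − cosθ·temp)/(l·(4/3 − m·cos²θ/(M+m))) = 12.518995172
ẍ = temp − m·l·θ̈·cosθ/(M+m) = -10.269311228
Euler: x'=0.599148012+0.044401·0.491804059=0.620984604, ẋ'=0.491804059+0.044401·-10.269311228=0.035836371
       θ'=0.092083653+0.044401·1.632725553=0.164578300, θ̇'=1.632725553+0.044401·12.518995172=2.188581458

(0.620984604, 0.035836371, 0.164578300, 2.188581458)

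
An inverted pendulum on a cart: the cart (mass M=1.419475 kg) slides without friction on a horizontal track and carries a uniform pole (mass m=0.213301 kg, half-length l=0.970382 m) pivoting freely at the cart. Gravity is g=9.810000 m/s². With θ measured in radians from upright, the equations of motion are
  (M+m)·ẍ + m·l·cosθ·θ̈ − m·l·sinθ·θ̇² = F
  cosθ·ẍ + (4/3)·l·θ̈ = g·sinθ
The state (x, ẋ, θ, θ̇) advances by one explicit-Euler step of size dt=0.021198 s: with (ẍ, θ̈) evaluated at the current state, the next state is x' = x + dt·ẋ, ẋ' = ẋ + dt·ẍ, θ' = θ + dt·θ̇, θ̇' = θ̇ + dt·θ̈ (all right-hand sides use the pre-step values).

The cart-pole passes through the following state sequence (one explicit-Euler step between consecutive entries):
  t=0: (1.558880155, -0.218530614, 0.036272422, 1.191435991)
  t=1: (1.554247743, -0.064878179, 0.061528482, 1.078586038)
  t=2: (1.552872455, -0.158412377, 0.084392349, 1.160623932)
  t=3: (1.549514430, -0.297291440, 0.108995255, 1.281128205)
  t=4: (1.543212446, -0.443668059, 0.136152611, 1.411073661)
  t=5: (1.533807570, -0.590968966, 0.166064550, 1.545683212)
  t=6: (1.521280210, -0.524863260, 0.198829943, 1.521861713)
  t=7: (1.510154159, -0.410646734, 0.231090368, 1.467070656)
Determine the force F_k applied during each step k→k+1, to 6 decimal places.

step 0→1:
  ẍ = (ẋ'−ẋ)/dt = (-0.064878179−-0.218530614)/0.021198 = 7.248440
  θ̈ = (θ̇'−θ̇)/dt = (1.078586038−1.191435991)/0.021198 = -5.323613
  sinθ=0.036264, cosθ=0.999342
  F = (M+m)·ẍ + m·l·cosθ·θ̈ − m·l·sinθ·θ̇² = 11.835079 + -1.101175 − 0.010655 = 10.723249
step 1→2:
  ẍ = (ẋ'−ẋ)/dt = (-0.158412377−-0.064878179)/0.021198 = -4.412407
  θ̈ = (θ̇'−θ̇)/dt = (1.160623932−1.078586038)/0.021198 = 3.870077
  sinθ=0.061490, cosθ=0.998108
  F = (M+m)·ẍ + m·l·cosθ·θ̈ − m·l·sinθ·θ̇² = -7.204472 + 0.799526 − 0.014806 = -6.419752
step 2→3:
  ẍ = (ẋ'−ẋ)/dt = (-0.297291440−-0.158412377)/0.021198 = -6.551517
  θ̈ = (θ̇'−θ̇)/dt = (1.281128205−1.160623932)/0.021198 = 5.684700
  sinθ=0.084292, cosθ=0.996441
  F = (M+m)·ẍ + m·l·cosθ·θ̈ − m·l·sinθ·θ̇² = -10.697160 + 1.172451 − 0.023502 = -9.548211
step 3→4:
  ẍ = (ẋ'−ẋ)/dt = (-0.443668059−-0.297291440)/0.021198 = -6.905209
  θ̈ = (θ̇'−θ̇)/dt = (1.411073661−1.281128205)/0.021198 = 6.130081
  sinθ=0.108780, cosθ=0.994066
  F = (M+m)·ẍ + m·l·cosθ·θ̈ − m·l·sinθ·θ̇² = -11.274659 + 1.261296 − 0.036955 = -10.050318
step 4→5:
  ẍ = (ẋ'−ẋ)/dt = (-0.590968966−-0.443668059)/0.021198 = -6.948812
  θ̈ = (θ̇'−θ̇)/dt = (1.545683212−1.411073661)/0.021198 = 6.350106
  sinθ=0.135732, cosθ=0.990746
  F = (M+m)·ẍ + m·l·cosθ·θ̈ − m·l·sinθ·θ̇² = -11.345853 + 1.302203 − 0.055939 = -10.099589
step 5→6:
  ẍ = (ẋ'−ẋ)/dt = (-0.524863260−-0.590968966)/0.021198 = 3.118488
  θ̈ = (θ̇'−θ̇)/dt = (1.521861713−1.545683212)/0.021198 = -1.123762
  sinθ=0.165302, cosθ=0.986243
  F = (M+m)·ẍ + m·l·cosθ·θ̈ − m·l·sinθ·θ̇² = 5.091792 + -0.229400 − 0.081744 = 4.780648
step 6→7:
  ẍ = (ẋ'−ẋ)/dt = (-0.410646734−-0.524863260)/0.021198 = 5.388080
  θ̈ = (θ̇'−θ̇)/dt = (1.467070656−1.521861713)/0.021198 = -2.584728
  sinθ=0.197522, cosθ=0.980298
  F = (M+m)·ẍ + m·l·cosθ·θ̈ − m·l·sinθ·θ̇² = 8.797528 + -0.524456 − 0.094690 = 8.178383

F_0 = 10.723249 N
F_1 = -6.419752 N
F_2 = -9.548211 N
F_3 = -10.050318 N
F_4 = -10.099589 N
F_5 = 4.780648 N
F_6 = 8.178383 N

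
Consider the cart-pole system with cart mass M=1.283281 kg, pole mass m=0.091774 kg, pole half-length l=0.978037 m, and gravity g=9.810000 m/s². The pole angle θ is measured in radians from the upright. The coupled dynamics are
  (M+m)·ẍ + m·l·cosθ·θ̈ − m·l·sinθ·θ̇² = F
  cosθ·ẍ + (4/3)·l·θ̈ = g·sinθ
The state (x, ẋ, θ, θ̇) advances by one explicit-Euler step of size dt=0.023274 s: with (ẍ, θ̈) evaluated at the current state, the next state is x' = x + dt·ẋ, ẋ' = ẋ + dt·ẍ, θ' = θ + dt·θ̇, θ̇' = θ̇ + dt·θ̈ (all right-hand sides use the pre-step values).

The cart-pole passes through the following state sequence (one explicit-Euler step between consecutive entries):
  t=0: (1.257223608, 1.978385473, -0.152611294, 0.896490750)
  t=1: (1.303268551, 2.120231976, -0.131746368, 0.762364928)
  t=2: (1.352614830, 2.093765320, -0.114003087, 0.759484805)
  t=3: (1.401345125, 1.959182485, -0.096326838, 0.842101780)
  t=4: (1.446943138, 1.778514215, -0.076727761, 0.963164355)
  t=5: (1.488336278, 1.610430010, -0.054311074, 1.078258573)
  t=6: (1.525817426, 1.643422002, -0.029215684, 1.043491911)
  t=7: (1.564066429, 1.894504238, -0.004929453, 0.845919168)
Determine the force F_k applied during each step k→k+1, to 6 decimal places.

F_0 = 7.880166 N
F_1 = -1.567839 N
F_2 = -7.628869 N
F_3 = -10.203245 N
F_4 = -9.481662 N
F_5 = 1.820987 N
F_6 = 14.075453 N

step 0→1:
  ẍ = (ẋ'−ẋ)/dt = (2.120231976−1.978385473)/0.023274 = 6.094634
  θ̈ = (θ̇'−θ̇)/dt = (0.762364928−0.896490750)/0.023274 = -5.762904
  sinθ=-0.152020, cosθ=0.988377
  F = (M+m)·ẍ + m·l·cosθ·θ̈ − m·l·sinθ·θ̇² = 8.380456 + -0.511257 − -0.010966 = 7.880166
step 1→2:
  ẍ = (ẋ'−ẋ)/dt = (2.093765320−2.120231976)/0.023274 = -1.137177
  θ̈ = (θ̇'−θ̇)/dt = (0.759484805−0.762364928)/0.023274 = -0.123749
  sinθ=-0.131366, cosθ=0.991334
  F = (M+m)·ẍ + m·l·cosθ·θ̈ − m·l·sinθ·θ̇² = -1.563681 + -0.011011 − -0.006853 = -1.567839
step 2→3:
  ẍ = (ẋ'−ẋ)/dt = (1.959182485−2.093765320)/0.023274 = -5.782540
  θ̈ = (θ̇'−θ̇)/dt = (0.842101780−0.759484805)/0.023274 = 3.549754
  sinθ=-0.113756, cosθ=0.993509
  F = (M+m)·ẍ + m·l·cosθ·θ̈ − m·l·sinθ·θ̇² = -7.951310 + 0.316552 − -0.005890 = -7.628869
step 3→4:
  ẍ = (ẋ'−ẋ)/dt = (1.778514215−1.959182485)/0.023274 = -7.762665
  θ̈ = (θ̇'−θ̇)/dt = (0.963164355−0.842101780)/0.023274 = 5.201623
  sinθ=-0.096178, cosθ=0.995364
  F = (M+m)·ẍ + m·l·cosθ·θ̈ − m·l·sinθ·θ̇² = -10.674092 + 0.464725 − -0.006122 = -10.203245
step 4→5:
  ẍ = (ẋ'−ẋ)/dt = (1.610430010−1.778514215)/0.023274 = -7.221973
  θ̈ = (θ̇'−θ̇)/dt = (1.078258573−0.963164355)/0.023274 = 4.945184
  sinθ=-0.076652, cosθ=0.997058
  F = (M+m)·ẍ + m·l·cosθ·θ̈ − m·l·sinθ·θ̇² = -9.930610 + 0.442566 − -0.006383 = -9.481662
step 5→6:
  ẍ = (ẋ'−ẋ)/dt = (1.643422002−1.610430010)/0.023274 = 1.417547
  θ̈ = (θ̇'−θ̇)/dt = (1.043491911−1.078258573)/0.023274 = -1.493798
  sinθ=-0.054284, cosθ=0.998526
  F = (M+m)·ẍ + m·l·cosθ·θ̈ − m·l·sinθ·θ̇² = 1.949205 + -0.133883 − -0.005665 = 1.820987
step 6→7:
  ẍ = (ẋ'−ẋ)/dt = (1.894504238−1.643422002)/0.023274 = 10.788100
  θ̈ = (θ̇'−θ̇)/dt = (0.845919168−1.043491911)/0.023274 = -8.488990
  sinθ=-0.029212, cosθ=0.999573
  F = (M+m)·ẍ + m·l·cosθ·θ̈ − m·l·sinθ·θ̇² = 14.834231 + -0.761633 − -0.002855 = 14.075453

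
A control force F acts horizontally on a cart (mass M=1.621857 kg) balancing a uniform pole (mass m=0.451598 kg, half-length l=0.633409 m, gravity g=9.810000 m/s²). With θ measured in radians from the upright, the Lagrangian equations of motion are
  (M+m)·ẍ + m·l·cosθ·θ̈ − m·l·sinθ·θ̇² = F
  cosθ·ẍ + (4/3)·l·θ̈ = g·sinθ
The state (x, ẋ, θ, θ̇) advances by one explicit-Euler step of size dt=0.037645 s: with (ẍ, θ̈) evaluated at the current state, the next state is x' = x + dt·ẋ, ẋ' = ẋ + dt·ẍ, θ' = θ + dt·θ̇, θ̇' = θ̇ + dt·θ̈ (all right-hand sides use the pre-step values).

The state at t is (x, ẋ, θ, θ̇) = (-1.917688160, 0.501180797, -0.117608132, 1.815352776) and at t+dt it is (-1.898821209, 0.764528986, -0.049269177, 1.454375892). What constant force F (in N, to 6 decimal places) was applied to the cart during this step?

F = 11.891665 N

ẍ = (ẋ'−ẋ)/dt = (0.764528986−0.501180797)/0.037645 = 6.995569
θ̈ = (θ̇'−θ̇)/dt = (1.454375892−1.815352776)/0.037645 = -9.588973
sinθ=-0.117337, cosθ=0.993092
F = (M+m)·ẍ + m·l·cosθ·θ̈ − m·l·sinθ·θ̇² = 14.504997 + -2.723942 − -0.110610 = 11.891665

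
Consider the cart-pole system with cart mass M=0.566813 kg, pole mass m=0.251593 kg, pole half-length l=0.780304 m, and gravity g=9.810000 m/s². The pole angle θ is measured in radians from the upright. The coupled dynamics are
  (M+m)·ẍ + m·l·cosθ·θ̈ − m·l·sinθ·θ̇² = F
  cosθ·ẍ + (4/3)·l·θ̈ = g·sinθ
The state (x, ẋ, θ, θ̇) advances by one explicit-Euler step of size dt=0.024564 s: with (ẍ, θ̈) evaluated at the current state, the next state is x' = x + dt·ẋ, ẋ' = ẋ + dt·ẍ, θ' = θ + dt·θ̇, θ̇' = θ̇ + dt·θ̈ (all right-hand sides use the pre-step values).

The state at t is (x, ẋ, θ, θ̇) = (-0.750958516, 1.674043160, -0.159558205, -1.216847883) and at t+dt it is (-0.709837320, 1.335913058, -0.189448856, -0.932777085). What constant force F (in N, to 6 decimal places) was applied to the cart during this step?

ẍ = (ẋ'−ẋ)/dt = (1.335913058−1.674043160)/0.024564 = -13.765270
θ̈ = (θ̇'−θ̇)/dt = (-0.932777085−-1.216847883)/0.024564 = 11.564517
sinθ=-0.158882, cosθ=0.987298
F = (M+m)·ẍ + m·l·cosθ·θ̈ − m·l·sinθ·θ̇² = -11.265580 + 2.241496 − -0.046186 = -8.977898

F = -8.977898 N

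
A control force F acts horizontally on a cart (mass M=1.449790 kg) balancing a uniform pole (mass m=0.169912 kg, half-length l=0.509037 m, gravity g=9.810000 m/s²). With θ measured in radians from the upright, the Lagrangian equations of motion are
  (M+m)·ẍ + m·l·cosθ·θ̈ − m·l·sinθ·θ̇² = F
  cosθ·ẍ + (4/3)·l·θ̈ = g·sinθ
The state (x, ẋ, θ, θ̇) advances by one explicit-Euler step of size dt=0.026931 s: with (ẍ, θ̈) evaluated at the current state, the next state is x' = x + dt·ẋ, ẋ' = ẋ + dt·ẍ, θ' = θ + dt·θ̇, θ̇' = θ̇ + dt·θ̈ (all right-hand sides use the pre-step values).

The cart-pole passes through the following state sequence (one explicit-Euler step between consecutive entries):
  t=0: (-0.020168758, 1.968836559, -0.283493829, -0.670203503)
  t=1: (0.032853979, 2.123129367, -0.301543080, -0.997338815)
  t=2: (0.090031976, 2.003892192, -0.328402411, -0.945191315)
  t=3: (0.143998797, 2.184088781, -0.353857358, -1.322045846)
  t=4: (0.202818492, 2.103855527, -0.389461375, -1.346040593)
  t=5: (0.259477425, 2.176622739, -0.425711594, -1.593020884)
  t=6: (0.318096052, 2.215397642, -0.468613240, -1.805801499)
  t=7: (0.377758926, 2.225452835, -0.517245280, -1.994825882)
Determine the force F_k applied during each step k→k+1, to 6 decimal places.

F_0 = 8.281757 N
F_1 = -6.985770 N
F_2 = 9.716800 N
F_3 = -4.845345 N
F_4 = 3.702113 N
F_5 = 1.800297 N
F_6 = 0.190505 N

step 0→1:
  ẍ = (ẋ'−ẋ)/dt = (2.123129367−1.968836559)/0.026931 = 5.729190
  θ̈ = (θ̇'−θ̇)/dt = (-0.997338815−-0.670203503)/0.026931 = -12.147165
  sinθ=-0.279712, cosθ=0.960084
  F = (M+m)·ẍ + m·l·cosθ·θ̈ − m·l·sinθ·θ̇² = 9.279580 + -1.008690 − -0.010867 = 8.281757
step 1→2:
  ẍ = (ẋ'−ẋ)/dt = (2.003892192−2.123129367)/0.026931 = -4.427506
  θ̈ = (θ̇'−θ̇)/dt = (-0.945191315−-0.997338815)/0.026931 = 1.936337
  sinθ=-0.296994, cosθ=0.954879
  F = (M+m)·ẍ + m·l·cosθ·θ̈ − m·l·sinθ·θ̇² = -7.171241 + 0.159920 − -0.025551 = -6.985770
step 2→3:
  ẍ = (ẋ'−ẋ)/dt = (2.184088781−2.003892192)/0.026931 = 6.691047
  θ̈ = (θ̇'−θ̇)/dt = (-1.322045846−-0.945191315)/0.026931 = -13.993336
  sinθ=-0.322531, cosθ=0.946559
  F = (M+m)·ẍ + m·l·cosθ·θ̈ − m·l·sinθ·θ̇² = 10.837502 + -1.145624 − -0.024922 = 9.716800
step 3→4:
  ẍ = (ẋ'−ẋ)/dt = (2.103855527−2.184088781)/0.026931 = -2.979216
  θ̈ = (θ̇'−θ̇)/dt = (-1.346040593−-1.322045846)/0.026931 = -0.890971
  sinθ=-0.346519, cosθ=0.938043
  F = (M+m)·ẍ + m·l·cosθ·θ̈ − m·l·sinθ·θ̇² = -4.825441 + -0.072287 − -0.052383 = -4.845345
step 4→5:
  ẍ = (ẋ'−ẋ)/dt = (2.176622739−2.103855527)/0.026931 = 2.701987
  θ̈ = (θ̇'−θ̇)/dt = (-1.593020884−-1.346040593)/0.026931 = -9.170855
  sinθ=-0.379690, cosθ=0.925114
  F = (M+m)·ẍ + m·l·cosθ·θ̈ − m·l·sinθ·θ̇² = 4.376414 + -0.733801 − -0.059500 = 3.702113
step 5→6:
  ẍ = (ẋ'−ẋ)/dt = (2.215397642−2.176622739)/0.026931 = 1.439787
  θ̈ = (θ̇'−θ̇)/dt = (-1.805801499−-1.593020884)/0.026931 = -7.900955
  sinθ=-0.412969, cosθ=0.910745
  F = (M+m)·ẍ + m·l·cosθ·θ̈ − m·l·sinθ·θ̇² = 2.332026 + -0.622372 − -0.090643 = 1.800297
step 6→7:
  ẍ = (ẋ'−ẋ)/dt = (2.225452835−2.215397642)/0.026931 = 0.373369
  θ̈ = (θ̇'−θ̇)/dt = (-1.994825882−-1.805801499)/0.026931 = -7.018840
  sinθ=-0.451649, cosθ=0.892195
  F = (M+m)·ẍ + m·l·cosθ·θ̈ − m·l·sinθ·θ̇² = 0.604746 + -0.541625 − -0.127384 = 0.190505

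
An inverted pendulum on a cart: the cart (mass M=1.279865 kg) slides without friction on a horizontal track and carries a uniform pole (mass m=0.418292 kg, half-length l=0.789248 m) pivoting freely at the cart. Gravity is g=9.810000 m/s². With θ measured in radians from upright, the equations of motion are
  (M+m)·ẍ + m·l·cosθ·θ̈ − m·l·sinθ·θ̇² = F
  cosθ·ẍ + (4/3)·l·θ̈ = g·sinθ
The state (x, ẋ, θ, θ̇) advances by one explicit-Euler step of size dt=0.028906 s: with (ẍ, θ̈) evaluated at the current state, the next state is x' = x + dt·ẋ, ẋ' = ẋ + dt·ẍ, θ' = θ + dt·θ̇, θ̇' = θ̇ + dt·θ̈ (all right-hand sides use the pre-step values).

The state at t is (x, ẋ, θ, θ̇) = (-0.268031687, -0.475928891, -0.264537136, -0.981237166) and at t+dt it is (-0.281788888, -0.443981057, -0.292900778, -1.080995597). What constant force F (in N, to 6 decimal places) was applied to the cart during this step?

F = 0.860257 N

ẍ = (ẋ'−ẋ)/dt = (-0.443981057−-0.475928891)/0.028906 = 1.105232
θ̈ = (θ̇'−θ̇)/dt = (-1.080995597−-0.981237166)/0.028906 = -3.451132
sinθ=-0.261463, cosθ=0.965214
F = (M+m)·ẍ + m·l·cosθ·θ̈ − m·l·sinθ·θ̇² = 1.876857 + -1.099710 − -0.083109 = 0.860257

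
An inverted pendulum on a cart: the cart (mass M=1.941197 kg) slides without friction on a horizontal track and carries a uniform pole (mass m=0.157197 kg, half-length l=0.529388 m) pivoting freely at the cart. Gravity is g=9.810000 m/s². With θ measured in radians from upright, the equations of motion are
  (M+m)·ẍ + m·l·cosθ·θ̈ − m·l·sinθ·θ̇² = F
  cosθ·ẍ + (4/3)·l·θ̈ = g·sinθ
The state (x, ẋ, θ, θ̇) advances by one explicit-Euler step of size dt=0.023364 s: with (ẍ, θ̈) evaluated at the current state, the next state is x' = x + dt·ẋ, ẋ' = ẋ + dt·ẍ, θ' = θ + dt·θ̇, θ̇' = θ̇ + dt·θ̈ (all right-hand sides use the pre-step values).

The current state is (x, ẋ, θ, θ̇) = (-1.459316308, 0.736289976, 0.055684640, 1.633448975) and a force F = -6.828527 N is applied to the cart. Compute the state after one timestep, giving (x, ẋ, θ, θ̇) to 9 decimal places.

(-1.442113629, 0.655136095, 0.093848542, 1.766316264)

sinθ=0.055655867, cosθ=0.998450011
temp = (F + m·l·θ̇²·sinθ)/(M+m) = (-6.828527 + 0.012357780)/2.098394 = -3.248279027
θ̈ = (g·sinθ − cosθ·temp)/(l·(4/3 − m·cos²θ/(M+m))) = 5.686838270
ẍ = temp − m·l·θ̈·cosθ/(M+m) = -3.473458352
Euler: x'=-1.459316308+0.023364·0.736289976=-1.442113629, ẋ'=0.736289976+0.023364·-3.473458352=0.655136095
       θ'=0.055684640+0.023364·1.633448975=0.093848542, θ̇'=1.633448975+0.023364·5.686838270=1.766316264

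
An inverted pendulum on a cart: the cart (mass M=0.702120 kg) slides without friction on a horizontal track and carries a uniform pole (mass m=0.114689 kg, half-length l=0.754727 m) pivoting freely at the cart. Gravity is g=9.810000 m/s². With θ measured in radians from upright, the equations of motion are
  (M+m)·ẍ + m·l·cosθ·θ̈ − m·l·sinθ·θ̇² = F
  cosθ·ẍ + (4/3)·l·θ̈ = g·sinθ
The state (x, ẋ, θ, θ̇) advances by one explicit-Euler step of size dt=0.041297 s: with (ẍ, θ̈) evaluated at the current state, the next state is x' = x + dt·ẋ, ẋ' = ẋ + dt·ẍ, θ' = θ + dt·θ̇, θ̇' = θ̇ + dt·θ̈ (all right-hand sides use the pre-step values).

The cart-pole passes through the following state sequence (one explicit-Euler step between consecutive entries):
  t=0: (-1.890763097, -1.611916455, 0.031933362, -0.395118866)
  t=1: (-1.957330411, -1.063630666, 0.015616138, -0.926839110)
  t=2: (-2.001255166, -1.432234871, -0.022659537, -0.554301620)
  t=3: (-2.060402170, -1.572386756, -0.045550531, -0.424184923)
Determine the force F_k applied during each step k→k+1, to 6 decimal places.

F_0 = 9.730133 N
F_1 = -6.510998 N
F_2 = -2.498791 N

step 0→1:
  ẍ = (ẋ'−ẋ)/dt = (-1.063630666−-1.611916455)/0.041297 = 13.276649
  θ̈ = (θ̇'−θ̇)/dt = (-0.926839110−-0.395118866)/0.041297 = -12.875517
  sinθ=0.031928, cosθ=0.999490
  F = (M+m)·ẍ + m·l·cosθ·θ̈ − m·l·sinθ·θ̇² = 10.844487 + -1.113922 − 0.000431 = 9.730133
step 1→2:
  ẍ = (ẋ'−ẋ)/dt = (-1.432234871−-1.063630666)/0.041297 = -8.925690
  θ̈ = (θ̇'−θ̇)/dt = (-0.554301620−-0.926839110)/0.041297 = 9.020933
  sinθ=0.015616, cosθ=0.999878
  F = (M+m)·ẍ + m·l·cosθ·θ̈ − m·l·sinθ·θ̇² = -7.290584 + 0.780747 − 0.001161 = -6.510998
step 2→3:
  ẍ = (ẋ'−ẋ)/dt = (-1.572386756−-1.432234871)/0.041297 = -3.393755
  θ̈ = (θ̇'−θ̇)/dt = (-0.424184923−-0.554301620)/0.041297 = 3.150754
  sinθ=-0.022658, cosθ=0.999743
  F = (M+m)·ẍ + m·l·cosθ·θ̈ − m·l·sinθ·θ̇² = -2.772049 + 0.272656 − -0.000603 = -2.498791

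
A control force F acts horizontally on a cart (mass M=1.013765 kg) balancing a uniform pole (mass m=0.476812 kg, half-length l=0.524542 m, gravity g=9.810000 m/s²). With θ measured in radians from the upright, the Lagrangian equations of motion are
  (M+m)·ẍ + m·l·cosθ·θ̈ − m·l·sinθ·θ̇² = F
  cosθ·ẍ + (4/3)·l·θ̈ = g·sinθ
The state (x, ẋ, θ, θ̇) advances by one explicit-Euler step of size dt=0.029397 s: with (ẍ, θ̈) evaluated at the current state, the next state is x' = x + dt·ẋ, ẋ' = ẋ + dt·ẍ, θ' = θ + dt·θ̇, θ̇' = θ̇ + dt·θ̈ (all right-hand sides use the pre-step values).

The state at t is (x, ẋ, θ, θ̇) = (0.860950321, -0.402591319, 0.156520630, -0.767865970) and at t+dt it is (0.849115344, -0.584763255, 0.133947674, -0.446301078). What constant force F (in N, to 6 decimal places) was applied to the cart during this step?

F = -6.557618 N

ẍ = (ẋ'−ẋ)/dt = (-0.584763255−-0.402591319)/0.029397 = -6.196957
θ̈ = (θ̇'−θ̇)/dt = (-0.446301078−-0.767865970)/0.029397 = 10.938698
sinθ=0.155882, cosθ=0.987776
F = (M+m)·ẍ + m·l·cosθ·θ̈ − m·l·sinθ·θ̇² = -9.237041 + 2.702411 − 0.022988 = -6.557618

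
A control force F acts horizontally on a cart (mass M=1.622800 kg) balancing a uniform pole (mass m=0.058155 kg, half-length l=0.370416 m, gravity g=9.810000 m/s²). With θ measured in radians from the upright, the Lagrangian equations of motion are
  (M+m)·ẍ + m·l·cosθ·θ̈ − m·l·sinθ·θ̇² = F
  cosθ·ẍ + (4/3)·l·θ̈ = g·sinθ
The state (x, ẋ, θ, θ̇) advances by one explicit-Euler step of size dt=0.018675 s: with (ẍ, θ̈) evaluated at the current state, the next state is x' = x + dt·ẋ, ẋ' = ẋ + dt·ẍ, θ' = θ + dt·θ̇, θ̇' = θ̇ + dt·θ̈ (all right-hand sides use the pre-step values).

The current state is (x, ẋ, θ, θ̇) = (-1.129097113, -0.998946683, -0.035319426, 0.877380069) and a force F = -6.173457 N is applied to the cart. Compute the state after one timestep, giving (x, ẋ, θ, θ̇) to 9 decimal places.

(-1.147752442, -1.069191424, -0.018934353, 1.006420857)

sinθ=-0.035312083, cosθ=0.999376334
temp = (F + m·l·θ̇²·sinθ)/(M+m) = (-6.173457 + -0.000585566)/1.680955 = -3.672937447
θ̈ = (g·sinθ − cosθ·temp)/(l·(4/3 − m·cos²θ/(M+m))) = 6.909814593
ẍ = temp − m·l·θ̈·cosθ/(M+m) = -3.761431923
Euler: x'=-1.129097113+0.018675·-0.998946683=-1.147752442, ẋ'=-0.998946683+0.018675·-3.761431923=-1.069191424
       θ'=-0.035319426+0.018675·0.877380069=-0.018934353, θ̇'=0.877380069+0.018675·6.909814593=1.006420857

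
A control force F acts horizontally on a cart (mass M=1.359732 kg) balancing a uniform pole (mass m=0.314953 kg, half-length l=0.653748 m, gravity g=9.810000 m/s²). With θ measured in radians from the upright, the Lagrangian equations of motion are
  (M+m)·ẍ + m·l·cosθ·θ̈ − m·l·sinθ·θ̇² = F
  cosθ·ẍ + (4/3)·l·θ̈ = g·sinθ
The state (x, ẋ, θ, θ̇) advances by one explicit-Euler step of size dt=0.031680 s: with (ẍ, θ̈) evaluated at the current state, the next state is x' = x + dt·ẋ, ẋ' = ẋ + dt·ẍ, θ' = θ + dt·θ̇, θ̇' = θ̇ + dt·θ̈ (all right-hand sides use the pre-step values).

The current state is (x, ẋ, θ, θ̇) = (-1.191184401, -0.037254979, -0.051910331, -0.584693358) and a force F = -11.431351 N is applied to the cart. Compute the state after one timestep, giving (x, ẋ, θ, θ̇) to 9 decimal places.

(-1.192364639, -0.286338026, -0.070433417, -0.317822140)

sinθ=-0.051887020, cosθ=0.998652961
temp = (F + m·l·θ̇²·sinθ)/(M+m) = (-11.431351 + -0.003652340)/1.674685 = -6.828151766
θ̈ = (g·sinθ − cosθ·temp)/(l·(4/3 − m·cos²θ/(M+m))) = 8.423965204
ẍ = temp − m·l·θ̈·cosθ/(M+m) = -7.862469928
Euler: x'=-1.191184401+0.031680·-0.037254979=-1.192364639, ẋ'=-0.037254979+0.031680·-7.862469928=-0.286338026
       θ'=-0.051910331+0.031680·-0.584693358=-0.070433417, θ̇'=-0.584693358+0.031680·8.423965204=-0.317822140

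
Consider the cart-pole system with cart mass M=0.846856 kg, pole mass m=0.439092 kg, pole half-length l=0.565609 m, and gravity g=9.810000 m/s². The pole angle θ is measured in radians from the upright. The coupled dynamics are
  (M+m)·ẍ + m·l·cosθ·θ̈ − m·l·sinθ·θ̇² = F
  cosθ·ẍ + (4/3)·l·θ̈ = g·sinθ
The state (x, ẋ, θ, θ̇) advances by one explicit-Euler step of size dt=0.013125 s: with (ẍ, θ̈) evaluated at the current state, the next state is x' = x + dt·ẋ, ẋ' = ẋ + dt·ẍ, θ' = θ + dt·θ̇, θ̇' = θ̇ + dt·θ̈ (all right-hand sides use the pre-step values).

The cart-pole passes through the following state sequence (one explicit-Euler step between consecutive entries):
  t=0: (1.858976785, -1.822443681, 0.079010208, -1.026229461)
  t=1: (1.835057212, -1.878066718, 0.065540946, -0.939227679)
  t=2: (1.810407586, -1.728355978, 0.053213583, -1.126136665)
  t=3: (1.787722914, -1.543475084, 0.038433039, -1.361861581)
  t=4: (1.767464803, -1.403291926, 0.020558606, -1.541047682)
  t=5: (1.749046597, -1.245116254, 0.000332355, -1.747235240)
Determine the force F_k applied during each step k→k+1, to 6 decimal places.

F_0 = -3.829289 N
F_1 = 11.124716 N
F_2 = 13.643192 N
F_3 = 10.328927 N
F_4 = 11.584746 N

step 0→1:
  ẍ = (ẋ'−ẋ)/dt = (-1.878066718−-1.822443681)/0.013125 = -4.237946
  θ̈ = (θ̇'−θ̇)/dt = (-0.939227679−-1.026229461)/0.013125 = 6.628707
  sinθ=0.078928, cosθ=0.996880
  F = (M+m)·ẍ + m·l·cosθ·θ̈ − m·l·sinθ·θ̇² = -5.449778 + 1.641133 − 0.020644 = -3.829289
step 1→2:
  ẍ = (ẋ'−ẋ)/dt = (-1.728355978−-1.878066718)/0.013125 = 11.406533
  θ̈ = (θ̇'−θ̇)/dt = (-1.126136665−-0.939227679)/0.013125 = -14.240685
  sinθ=0.065494, cosθ=0.997853
  F = (M+m)·ẍ + m·l·cosθ·θ̈ − m·l·sinθ·θ̇² = 14.668208 + -3.529143 − 0.014349 = 11.124716
step 2→3:
  ẍ = (ẋ'−ẋ)/dt = (-1.543475084−-1.728355978)/0.013125 = 14.086163
  θ̈ = (θ̇'−θ̇)/dt = (-1.361861581−-1.126136665)/0.013125 = -17.959994
  sinθ=0.053188, cosθ=0.998584
  F = (M+m)·ẍ + m·l·cosθ·θ̈ − m·l·sinθ·θ̇² = 18.114074 + -4.454129 − 0.016752 = 13.643192
step 3→4:
  ẍ = (ẋ'−ẋ)/dt = (-1.403291926−-1.543475084)/0.013125 = 10.680622
  θ̈ = (θ̇'−θ̇)/dt = (-1.541047682−-1.361861581)/0.013125 = -13.652274
  sinθ=0.038424, cosθ=0.999262
  F = (M+m)·ẍ + m·l·cosθ·θ̈ − m·l·sinθ·θ̇² = 13.734724 + -3.388098 − 0.017698 = 10.328927
step 4→5:
  ẍ = (ẋ'−ẋ)/dt = (-1.245116254−-1.403291926)/0.013125 = 12.051480
  θ̈ = (θ̇'−θ̇)/dt = (-1.747235240−-1.541047682)/0.013125 = -15.709528
  sinθ=0.020557, cosθ=0.999789
  F = (M+m)·ẍ + m·l·cosθ·θ̈ − m·l·sinθ·θ̇² = 15.497576 + -3.900706 − 0.012125 = 11.584746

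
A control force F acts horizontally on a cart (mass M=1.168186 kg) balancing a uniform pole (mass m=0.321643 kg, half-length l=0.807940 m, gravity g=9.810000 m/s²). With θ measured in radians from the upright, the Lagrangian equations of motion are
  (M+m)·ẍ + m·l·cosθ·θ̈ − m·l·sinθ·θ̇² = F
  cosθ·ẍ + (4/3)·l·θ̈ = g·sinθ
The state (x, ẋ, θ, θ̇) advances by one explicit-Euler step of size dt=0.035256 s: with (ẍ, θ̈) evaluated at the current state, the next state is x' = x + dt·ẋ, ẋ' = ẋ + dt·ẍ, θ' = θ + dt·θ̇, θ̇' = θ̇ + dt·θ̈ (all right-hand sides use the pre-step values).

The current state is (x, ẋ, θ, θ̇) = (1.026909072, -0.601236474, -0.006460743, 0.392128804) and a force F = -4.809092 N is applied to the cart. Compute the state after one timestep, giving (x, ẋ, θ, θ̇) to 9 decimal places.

(1.005711879, -0.736602886, 0.007364150, 0.515710767)

sinθ=-0.006460698, cosθ=0.999979129
temp = (F + m·l·θ̇²·sinθ)/(M+m) = (-4.809092 + -0.000258161)/1.489829 = -3.228122261
θ̈ = (g·sinθ − cosθ·temp)/(l·(4/3 − m·cos²θ/(M+m))) = 3.505274645
ẍ = temp − m·l·θ̈·cosθ/(M+m) = -3.839528376
Euler: x'=1.026909072+0.035256·-0.601236474=1.005711879, ẋ'=-0.601236474+0.035256·-3.839528376=-0.736602886
       θ'=-0.006460743+0.035256·0.392128804=0.007364150, θ̇'=0.392128804+0.035256·3.505274645=0.515710767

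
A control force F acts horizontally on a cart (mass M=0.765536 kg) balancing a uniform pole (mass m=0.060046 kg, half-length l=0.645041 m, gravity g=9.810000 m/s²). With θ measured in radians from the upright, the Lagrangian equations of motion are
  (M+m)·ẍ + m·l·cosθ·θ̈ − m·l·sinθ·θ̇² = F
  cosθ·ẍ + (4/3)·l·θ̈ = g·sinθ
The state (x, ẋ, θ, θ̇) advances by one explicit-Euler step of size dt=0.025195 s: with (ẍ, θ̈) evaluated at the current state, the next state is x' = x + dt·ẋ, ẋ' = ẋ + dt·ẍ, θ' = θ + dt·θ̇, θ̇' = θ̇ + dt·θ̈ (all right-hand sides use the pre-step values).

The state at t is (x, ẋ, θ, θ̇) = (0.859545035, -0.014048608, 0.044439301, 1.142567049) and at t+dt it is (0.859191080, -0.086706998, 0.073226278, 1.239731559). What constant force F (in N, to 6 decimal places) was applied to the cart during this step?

F = -2.233871 N

ẍ = (ẋ'−ẋ)/dt = (-0.086706998−-0.014048608)/0.025195 = -2.883842
θ̈ = (θ̇'−θ̇)/dt = (1.239731559−1.142567049)/0.025195 = 3.856500
sinθ=0.044425, cosθ=0.999013
F = (M+m)·ẍ + m·l·cosθ·θ̈ − m·l·sinθ·θ̇² = -2.380848 + 0.149223 − 0.002246 = -2.233871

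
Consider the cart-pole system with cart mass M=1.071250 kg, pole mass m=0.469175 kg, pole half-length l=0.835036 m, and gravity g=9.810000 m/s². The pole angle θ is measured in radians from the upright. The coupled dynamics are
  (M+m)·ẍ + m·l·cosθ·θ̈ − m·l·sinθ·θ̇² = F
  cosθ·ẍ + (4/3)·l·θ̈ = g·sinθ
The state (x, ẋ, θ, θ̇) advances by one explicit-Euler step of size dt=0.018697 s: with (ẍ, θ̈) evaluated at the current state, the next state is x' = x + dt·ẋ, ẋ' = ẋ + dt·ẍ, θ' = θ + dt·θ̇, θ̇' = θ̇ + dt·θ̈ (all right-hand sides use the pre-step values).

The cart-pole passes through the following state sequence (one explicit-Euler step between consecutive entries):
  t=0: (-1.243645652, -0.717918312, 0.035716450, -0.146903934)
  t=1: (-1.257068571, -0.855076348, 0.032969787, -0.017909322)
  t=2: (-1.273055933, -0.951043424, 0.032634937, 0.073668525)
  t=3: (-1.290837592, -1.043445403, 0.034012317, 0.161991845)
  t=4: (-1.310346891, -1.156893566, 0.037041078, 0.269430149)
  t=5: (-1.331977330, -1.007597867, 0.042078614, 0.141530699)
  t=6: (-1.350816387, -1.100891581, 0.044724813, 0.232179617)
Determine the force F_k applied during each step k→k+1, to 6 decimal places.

F_0 = -8.599363 N
F_1 = -5.988740 N
F_2 = -5.763219 N
F_3 = -7.097251 N
F_4 = 9.621079 N
F_5 = -5.788914 N

step 0→1:
  ẍ = (ẋ'−ẋ)/dt = (-0.855076348−-0.717918312)/0.018697 = -7.335831
  θ̈ = (θ̇'−θ̇)/dt = (-0.017909322−-0.146903934)/0.018697 = 6.899214
  sinθ=0.035709, cosθ=0.999362
  F = (M+m)·ẍ + m·l·cosθ·θ̈ − m·l·sinθ·θ̇² = -11.300298 + 2.701237 − 0.000302 = -8.599363
step 1→2:
  ẍ = (ẋ'−ẋ)/dt = (-0.951043424−-0.855076348)/0.018697 = -5.132753
  θ̈ = (θ̇'−θ̇)/dt = (0.073668525−-0.017909322)/0.018697 = 4.897997
  sinθ=0.032964, cosθ=0.999457
  F = (M+m)·ẍ + m·l·cosθ·θ̈ − m·l·sinθ·θ̇² = -7.906620 + 1.917885 − 0.000004 = -5.988740
step 2→3:
  ẍ = (ẋ'−ẋ)/dt = (-1.043445403−-0.951043424)/0.018697 = -4.942075
  θ̈ = (θ̇'−θ̇)/dt = (0.161991845−0.073668525)/0.018697 = 4.723930
  sinθ=0.032629, cosθ=0.999468
  F = (M+m)·ẍ + m·l·cosθ·θ̈ − m·l·sinθ·θ̇² = -7.612896 + 1.849746 − 0.000069 = -5.763219
step 3→4:
  ẍ = (ẋ'−ẋ)/dt = (-1.156893566−-1.043445403)/0.018697 = -6.067720
  θ̈ = (θ̇'−θ̇)/dt = (0.269430149−0.161991845)/0.018697 = 5.746286
  sinθ=0.034006, cosθ=0.999422
  F = (M+m)·ẍ + m·l·cosθ·θ̈ − m·l·sinθ·θ̇² = -9.346868 + 2.249966 − 0.000350 = -7.097251
step 4→5:
  ẍ = (ẋ'−ẋ)/dt = (-1.007597867−-1.156893566)/0.018697 = 7.985008
  θ̈ = (θ̇'−θ̇)/dt = (0.141530699−0.269430149)/0.018697 = -6.840640
  sinθ=0.037033, cosθ=0.999314
  F = (M+m)·ẍ + m·l·cosθ·θ̈ − m·l·sinθ·θ̇² = 12.300306 + -2.678174 − 0.001053 = 9.621079
step 5→6:
  ẍ = (ẋ'−ẋ)/dt = (-1.100891581−-1.007597867)/0.018697 = -4.989769
  θ̈ = (θ̇'−θ̇)/dt = (0.232179617−0.141530699)/0.018697 = 4.848313
  sinθ=0.042066, cosθ=0.999115
  F = (M+m)·ẍ + m·l·cosθ·θ̈ − m·l·sinθ·θ̇² = -7.686365 + 1.897781 − 0.000330 = -5.788914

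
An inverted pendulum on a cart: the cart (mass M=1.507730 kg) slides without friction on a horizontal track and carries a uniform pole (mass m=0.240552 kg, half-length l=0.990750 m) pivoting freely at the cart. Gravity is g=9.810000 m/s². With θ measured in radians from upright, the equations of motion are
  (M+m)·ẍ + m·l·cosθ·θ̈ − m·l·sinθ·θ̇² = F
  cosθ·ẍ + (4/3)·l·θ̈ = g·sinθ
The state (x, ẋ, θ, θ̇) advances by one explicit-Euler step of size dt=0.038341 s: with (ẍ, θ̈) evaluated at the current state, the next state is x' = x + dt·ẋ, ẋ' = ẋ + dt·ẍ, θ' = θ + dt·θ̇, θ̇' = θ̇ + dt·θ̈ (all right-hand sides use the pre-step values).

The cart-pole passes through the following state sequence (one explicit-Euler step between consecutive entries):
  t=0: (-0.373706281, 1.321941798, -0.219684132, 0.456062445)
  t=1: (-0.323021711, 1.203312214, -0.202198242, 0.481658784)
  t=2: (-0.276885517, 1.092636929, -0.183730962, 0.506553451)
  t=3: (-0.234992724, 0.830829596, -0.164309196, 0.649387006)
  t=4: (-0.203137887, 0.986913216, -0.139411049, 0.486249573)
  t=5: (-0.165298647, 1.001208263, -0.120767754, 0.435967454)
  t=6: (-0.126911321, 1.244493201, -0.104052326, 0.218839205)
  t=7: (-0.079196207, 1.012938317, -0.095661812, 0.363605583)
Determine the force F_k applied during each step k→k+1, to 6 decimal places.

step 0→1:
  ẍ = (ẋ'−ẋ)/dt = (1.203312214−1.321941798)/0.038341 = -3.094066
  θ̈ = (θ̇'−θ̇)/dt = (0.481658784−0.456062445)/0.038341 = 0.667597
  sinθ=-0.217921, cosθ=0.975966
  F = (M+m)·ẍ + m·l·cosθ·θ̈ − m·l·sinθ·θ̇² = -5.409300 + 0.155282 − -0.010802 = -5.243215
step 1→2:
  ẍ = (ẋ'−ẋ)/dt = (1.092636929−1.203312214)/0.038341 = -2.886604
  θ̈ = (θ̇'−θ̇)/dt = (0.506553451−0.481658784)/0.038341 = 0.649296
  sinθ=-0.200823, cosθ=0.979627
  F = (M+m)·ẍ + m·l·cosθ·θ̈ − m·l·sinθ·θ̇² = -5.046598 + 0.151592 − -0.011104 = -4.883902
step 2→3:
  ẍ = (ẋ'−ẋ)/dt = (0.830829596−1.092636929)/0.038341 = -6.828391
  θ̈ = (θ̇'−θ̇)/dt = (0.649387006−0.506553451)/0.038341 = 3.725348
  sinθ=-0.182699, cosθ=0.983169
  F = (M+m)·ẍ + m·l·cosθ·θ̈ − m·l·sinθ·θ̇² = -11.937953 + 0.872907 − -0.011173 = -11.053873
step 3→4:
  ẍ = (ẋ'−ẋ)/dt = (0.986913216−0.830829596)/0.038341 = 4.070932
  θ̈ = (θ̇'−θ̇)/dt = (0.486249573−0.649387006)/0.038341 = -4.254908
  sinθ=-0.163571, cosθ=0.986532
  F = (M+m)·ẍ + m·l·cosθ·θ̈ − m·l·sinθ·θ̇² = 7.117138 + -1.000401 − -0.016439 = 6.133176
step 4→5:
  ẍ = (ẋ'−ẋ)/dt = (1.001208263−0.986913216)/0.038341 = 0.372840
  θ̈ = (θ̇'−θ̇)/dt = (0.435967454−0.486249573)/0.038341 = -1.311445
  sinθ=-0.138960, cosθ=0.990298
  F = (M+m)·ẍ + m·l·cosθ·θ̈ − m·l·sinθ·θ̇² = 0.651829 + -0.309520 − -0.007830 = 0.350139
step 5→6:
  ẍ = (ẋ'−ẋ)/dt = (1.244493201−1.001208263)/0.038341 = 6.345295
  θ̈ = (θ̇'−θ̇)/dt = (0.218839205−0.435967454)/0.038341 = -5.663083
  sinθ=-0.120474, cosθ=0.992716
  F = (M+m)·ẍ + m·l·cosθ·θ̈ − m·l·sinθ·θ̇² = 11.093364 + -1.339835 − -0.005457 = 9.758987
step 6→7:
  ẍ = (ẋ'−ẋ)/dt = (1.012938317−1.244493201)/0.038341 = -6.039354
  θ̈ = (θ̇'−θ̇)/dt = (0.363605583−0.218839205)/0.038341 = 3.775759
  sinθ=-0.103865, cosθ=0.994591
  F = (M+m)·ẍ + m·l·cosθ·θ̈ − m·l·sinθ·θ̇² = -10.558494 + 0.894998 − -0.001185 = -9.662311

F_0 = -5.243215 N
F_1 = -4.883902 N
F_2 = -11.053873 N
F_3 = 6.133176 N
F_4 = 0.350139 N
F_5 = 9.758987 N
F_6 = -9.662311 N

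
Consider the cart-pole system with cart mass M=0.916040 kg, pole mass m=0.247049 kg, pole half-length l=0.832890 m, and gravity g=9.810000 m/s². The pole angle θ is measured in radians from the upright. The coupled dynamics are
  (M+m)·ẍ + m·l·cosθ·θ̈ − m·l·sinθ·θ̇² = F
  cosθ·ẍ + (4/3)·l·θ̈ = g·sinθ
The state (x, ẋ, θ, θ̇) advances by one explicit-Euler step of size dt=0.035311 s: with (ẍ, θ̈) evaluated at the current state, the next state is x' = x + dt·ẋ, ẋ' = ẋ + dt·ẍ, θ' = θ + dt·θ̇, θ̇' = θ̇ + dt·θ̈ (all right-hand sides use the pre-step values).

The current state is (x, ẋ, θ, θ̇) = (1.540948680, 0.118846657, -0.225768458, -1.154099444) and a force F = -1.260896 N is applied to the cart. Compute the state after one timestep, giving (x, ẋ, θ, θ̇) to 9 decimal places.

sinθ=-0.223855385, cosθ=0.974622371
temp = (F + m·l·θ̇²·sinθ)/(M+m) = (-1.260896 + -0.061351439)/1.163089 = -1.136841153
θ̈ = (g·sinθ − cosθ·temp)/(l·(4/3 − m·cos²θ/(M+m))) = -1.154441992
ẍ = temp − m·l·θ̈·cosθ/(M+m) = -0.937789269
Euler: x'=1.540948680+0.035311·0.118846657=1.545145274, ẋ'=0.118846657+0.035311·-0.937789269=0.085732380
       θ'=-0.225768458+0.035311·-1.154099444=-0.266520863, θ̇'=-1.154099444+0.035311·-1.154441992=-1.194863945

(1.545145274, 0.085732380, -0.266520863, -1.194863945)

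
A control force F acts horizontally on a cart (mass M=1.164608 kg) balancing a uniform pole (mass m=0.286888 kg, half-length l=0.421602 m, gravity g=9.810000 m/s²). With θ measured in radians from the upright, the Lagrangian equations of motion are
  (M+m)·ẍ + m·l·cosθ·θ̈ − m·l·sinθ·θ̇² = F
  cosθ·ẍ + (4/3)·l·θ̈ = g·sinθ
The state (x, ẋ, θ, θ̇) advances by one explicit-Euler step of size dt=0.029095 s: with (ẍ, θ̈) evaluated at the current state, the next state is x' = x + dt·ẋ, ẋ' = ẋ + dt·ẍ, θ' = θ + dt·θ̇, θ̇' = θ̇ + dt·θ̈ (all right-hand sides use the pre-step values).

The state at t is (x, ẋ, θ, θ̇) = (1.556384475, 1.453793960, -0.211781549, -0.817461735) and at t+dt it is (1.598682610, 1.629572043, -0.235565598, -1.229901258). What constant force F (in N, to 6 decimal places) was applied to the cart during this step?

ẍ = (ẋ'−ẋ)/dt = (1.629572043−1.453793960)/0.029095 = 6.041522
θ̈ = (θ̇'−θ̇)/dt = (-1.229901258−-0.817461735)/0.029095 = -14.175615
sinθ=-0.210202, cosθ=0.977658
F = (M+m)·ẍ + m·l·cosθ·θ̈ − m·l·sinθ·θ̇² = 8.769245 + -1.676270 − -0.016990 = 7.109965

F = 7.109965 N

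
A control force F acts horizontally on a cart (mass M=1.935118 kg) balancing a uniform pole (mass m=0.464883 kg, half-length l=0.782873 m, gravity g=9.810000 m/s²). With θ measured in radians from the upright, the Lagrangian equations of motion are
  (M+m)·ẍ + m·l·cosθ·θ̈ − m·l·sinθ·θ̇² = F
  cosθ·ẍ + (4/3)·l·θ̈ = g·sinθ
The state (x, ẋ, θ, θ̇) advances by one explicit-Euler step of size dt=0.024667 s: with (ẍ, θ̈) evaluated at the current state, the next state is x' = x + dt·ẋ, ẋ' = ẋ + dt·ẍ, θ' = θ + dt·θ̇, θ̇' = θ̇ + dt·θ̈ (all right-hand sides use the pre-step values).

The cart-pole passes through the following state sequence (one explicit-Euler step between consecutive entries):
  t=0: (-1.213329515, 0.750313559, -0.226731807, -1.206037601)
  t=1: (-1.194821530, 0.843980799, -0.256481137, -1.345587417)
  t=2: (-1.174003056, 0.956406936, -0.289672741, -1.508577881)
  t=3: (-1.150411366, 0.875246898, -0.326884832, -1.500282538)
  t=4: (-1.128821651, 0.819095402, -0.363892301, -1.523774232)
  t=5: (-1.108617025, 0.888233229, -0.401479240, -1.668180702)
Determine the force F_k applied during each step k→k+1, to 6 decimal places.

step 0→1:
  ẍ = (ẋ'−ẋ)/dt = (0.843980799−0.750313559)/0.024667 = 3.797269
  θ̈ = (θ̇'−θ̇)/dt = (-1.345587417−-1.206037601)/0.024667 = -5.657349
  sinθ=-0.224794, cosθ=0.974406
  F = (M+m)·ẍ + m·l·cosθ·θ̈ − m·l·sinθ·θ̇² = 9.113450 + -2.006264 − -0.118999 = 7.226185
step 1→2:
  ẍ = (ẋ'−ẋ)/dt = (0.956406936−0.843980799)/0.024667 = 4.557755
  θ̈ = (θ̇'−θ̇)/dt = (-1.508577881−-1.345587417)/0.024667 = -6.607632
  sinθ=-0.253678, cosθ=0.967289
  F = (M+m)·ẍ + m·l·cosθ·θ̈ − m·l·sinθ·θ̇² = 10.938616 + -2.326146 − -0.167164 = 8.779634
step 2→3:
  ẍ = (ẋ'−ẋ)/dt = (0.875246898−0.956406936)/0.024667 = -3.290227
  θ̈ = (θ̇'−θ̇)/dt = (-1.500282538−-1.508577881)/0.024667 = 0.336293
  sinθ=-0.285639, cosθ=0.958337
  F = (M+m)·ẍ + m·l·cosθ·θ̈ − m·l·sinθ·θ̇² = -7.896549 + 0.117293 − -0.236585 = -7.542671
step 3→4:
  ẍ = (ẋ'−ẋ)/dt = (0.819095402−0.875246898)/0.024667 = -2.276381
  θ̈ = (θ̇'−θ̇)/dt = (-1.523774232−-1.500282538)/0.024667 = -0.952353
  sinθ=-0.321094, cosθ=0.947047
  F = (M+m)·ẍ + m·l·cosθ·θ̈ − m·l·sinθ·θ̇² = -5.463317 + -0.328250 − -0.263035 = -5.528532
step 4→5:
  ẍ = (ẋ'−ẋ)/dt = (0.888233229−0.819095402)/0.024667 = 2.802847
  θ̈ = (θ̇'−θ̇)/dt = (-1.668180702−-1.523774232)/0.024667 = -5.854237
  sinθ=-0.355914, cosθ=0.934519
  F = (M+m)·ẍ + m·l·cosθ·θ̈ − m·l·sinθ·θ̇² = 6.726836 + -1.991101 − -0.300761 = 5.036496

F_0 = 7.226185 N
F_1 = 8.779634 N
F_2 = -7.542671 N
F_3 = -5.528532 N
F_4 = 5.036496 N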